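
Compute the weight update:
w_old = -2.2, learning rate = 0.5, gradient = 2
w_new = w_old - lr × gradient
w_new = -3.2

w_new = w - η·∂L/∂w = -2.2 - 0.5×(2) = -2.2 - (1) = -3.2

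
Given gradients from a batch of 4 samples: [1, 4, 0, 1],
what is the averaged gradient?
Average gradient = 1.5

Average = (1/4)(1 + 4 + 0 + 1) = 6/4 = 1.5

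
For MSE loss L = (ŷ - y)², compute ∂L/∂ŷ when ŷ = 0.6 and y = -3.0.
∂L/∂ŷ = 7.2

∂L/∂ŷ = 2(ŷ - y) = 2(0.6 - -3.0) = 2(3.6) = 7.2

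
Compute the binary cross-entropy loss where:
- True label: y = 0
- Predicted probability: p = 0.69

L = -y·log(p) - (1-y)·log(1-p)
L = 1.171

L = -0·log(0.69) - 1·log(0.31) = -log(0.31) = 1.171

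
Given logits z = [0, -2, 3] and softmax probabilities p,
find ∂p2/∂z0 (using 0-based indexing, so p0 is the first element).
∂p2/∂z0 = -0.0446

p = softmax(z) = [0.04712, 0.006377, 0.9465]
p2 = 0.9465, p0 = 0.04712

∂p2/∂z0 = -p2 × p0 = -0.9465 × 0.04712 = -0.0446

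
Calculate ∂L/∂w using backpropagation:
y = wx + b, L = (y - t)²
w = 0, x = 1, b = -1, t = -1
∂L/∂w = 0

y = wx + b = (0)(1) + -1 = -1
∂L/∂y = 2(y - t) = 2(-1 - -1) = 0
∂y/∂w = x = 1
∂L/∂w = ∂L/∂y · ∂y/∂w = 0 × 1 = 0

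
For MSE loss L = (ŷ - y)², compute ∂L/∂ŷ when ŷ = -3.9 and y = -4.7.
∂L/∂ŷ = 1.6

∂L/∂ŷ = 2(ŷ - y) = 2(-3.9 - -4.7) = 2(0.8) = 1.6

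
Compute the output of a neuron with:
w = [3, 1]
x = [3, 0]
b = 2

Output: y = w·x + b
y = 11

y = (3)(3) + (1)(0) + 2 = 11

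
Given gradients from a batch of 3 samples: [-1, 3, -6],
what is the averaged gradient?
Average gradient = -1.333

Average = (1/3)(-1 + 3 + -6) = -4/3 = -1.333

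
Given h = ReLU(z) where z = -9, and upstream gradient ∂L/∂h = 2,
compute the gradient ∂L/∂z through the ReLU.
∂L/∂z = 0

h = ReLU(-9) = 0
Since z < 0: ∂h/∂z = 0
∂L/∂z = ∂L/∂h · ∂h/∂z = 2 × 0 = 0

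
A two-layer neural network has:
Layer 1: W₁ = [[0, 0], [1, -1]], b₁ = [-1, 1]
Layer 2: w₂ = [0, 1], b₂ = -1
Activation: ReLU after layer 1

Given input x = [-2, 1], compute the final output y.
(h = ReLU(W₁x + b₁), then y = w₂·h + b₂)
y = -1

Layer 1 pre-activation: z₁ = [-1, -2]
After ReLU: h = [0, 0]
Layer 2 output: y = 0×0 + 1×0 + -1 = -1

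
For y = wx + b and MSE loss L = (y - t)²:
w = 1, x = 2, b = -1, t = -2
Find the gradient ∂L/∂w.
∂L/∂w = 12

y = wx + b = (1)(2) + -1 = 1
∂L/∂y = 2(y - t) = 2(1 - -2) = 6
∂y/∂w = x = 2
∂L/∂w = ∂L/∂y · ∂y/∂w = 6 × 2 = 12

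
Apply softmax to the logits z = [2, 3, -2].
p = [0.2676, 0.7275, 0.0049]

exp(z) = [7.389, 20.09, 0.1353]
Sum = 27.61
p = [0.2676, 0.7275, 0.0049]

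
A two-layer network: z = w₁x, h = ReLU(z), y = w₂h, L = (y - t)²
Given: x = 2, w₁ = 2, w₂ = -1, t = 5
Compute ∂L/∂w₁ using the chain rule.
∂L/∂w₁ = 36

Forward pass:
z = w₁x = 2×2 = 4
h = ReLU(4) = 4
y = w₂h = -1×4 = -4

Backward pass:
∂L/∂y = 2(y - t) = 2(-4 - 5) = -18
∂y/∂h = w₂ = -1
∂h/∂z = 1 (ReLU derivative)
∂z/∂w₁ = x = 2

∂L/∂w₁ = -18 × -1 × 1 × 2 = 36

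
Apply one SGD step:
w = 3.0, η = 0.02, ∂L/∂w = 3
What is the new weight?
w_new = 2.94

w_new = w - η·∂L/∂w = 3.0 - 0.02×(3) = 3.0 - (0.06) = 2.94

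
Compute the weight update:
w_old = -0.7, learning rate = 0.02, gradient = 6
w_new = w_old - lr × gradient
w_new = -0.82

w_new = w - η·∂L/∂w = -0.7 - 0.02×(6) = -0.7 - (0.12) = -0.82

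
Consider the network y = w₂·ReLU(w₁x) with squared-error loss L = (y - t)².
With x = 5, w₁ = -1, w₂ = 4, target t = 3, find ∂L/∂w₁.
∂L/∂w₁ = 0

Forward pass:
z = w₁x = -1×5 = -5
h = ReLU(-5) = 0
y = w₂h = 4×0 = 0

Backward pass:
∂L/∂y = 2(y - t) = 2(0 - 3) = -6
∂y/∂h = w₂ = 4
∂h/∂z = 0 (ReLU derivative)
∂z/∂w₁ = x = 5

∂L/∂w₁ = -6 × 4 × 0 × 5 = 0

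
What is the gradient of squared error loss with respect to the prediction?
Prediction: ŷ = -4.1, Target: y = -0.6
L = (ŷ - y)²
∂L/∂ŷ = -7.0

∂L/∂ŷ = 2(ŷ - y) = 2(-4.1 - -0.6) = 2(-3.5) = -7.0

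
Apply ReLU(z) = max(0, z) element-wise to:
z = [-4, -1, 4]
h = [0, 0, 4]

ReLU applied element-wise: max(0,-4)=0, max(0,-1)=0, max(0,4)=4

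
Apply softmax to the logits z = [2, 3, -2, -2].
p = [0.2663, 0.7239, 0.0049, 0.0049]

exp(z) = [7.389, 20.09, 0.1353, 0.1353]
Sum = 27.75
p = [0.2663, 0.7239, 0.0049, 0.0049]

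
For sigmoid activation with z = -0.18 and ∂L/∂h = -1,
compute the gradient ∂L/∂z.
∂L/∂z = -0.248

σ(-0.18) = 0.4551
σ'(-0.18) = σ(-0.18)(1 - σ(-0.18)) = 0.4551 × 0.5449 = 0.248
∂L/∂z = ∂L/∂h · σ'(z) = -1 × 0.248 = -0.248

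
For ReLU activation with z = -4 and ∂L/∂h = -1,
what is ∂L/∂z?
∂L/∂z = 0

h = ReLU(-4) = 0
Since z < 0: ∂h/∂z = 0
∂L/∂z = ∂L/∂h · ∂h/∂z = -1 × 0 = 0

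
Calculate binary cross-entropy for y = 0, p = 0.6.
L = 0.9163

L = -0·log(0.6) - 1·log(0.4) = -log(0.4) = 0.9163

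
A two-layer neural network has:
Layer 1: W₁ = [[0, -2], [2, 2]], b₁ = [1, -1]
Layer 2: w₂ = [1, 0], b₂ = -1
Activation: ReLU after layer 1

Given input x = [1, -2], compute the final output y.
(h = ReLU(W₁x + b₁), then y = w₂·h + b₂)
y = 4

Layer 1 pre-activation: z₁ = [5, -3]
After ReLU: h = [5, 0]
Layer 2 output: y = 1×5 + 0×0 + -1 = 4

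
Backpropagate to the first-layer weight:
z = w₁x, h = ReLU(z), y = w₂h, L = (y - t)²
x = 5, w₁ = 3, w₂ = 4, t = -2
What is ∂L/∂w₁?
∂L/∂w₁ = 2480

Forward pass:
z = w₁x = 3×5 = 15
h = ReLU(15) = 15
y = w₂h = 4×15 = 60

Backward pass:
∂L/∂y = 2(y - t) = 2(60 - -2) = 124
∂y/∂h = w₂ = 4
∂h/∂z = 1 (ReLU derivative)
∂z/∂w₁ = x = 5

∂L/∂w₁ = 124 × 4 × 1 × 5 = 2480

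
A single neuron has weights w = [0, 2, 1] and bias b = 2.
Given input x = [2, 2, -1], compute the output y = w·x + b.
y = 5

y = (0)(2) + (2)(2) + (1)(-1) + 2 = 5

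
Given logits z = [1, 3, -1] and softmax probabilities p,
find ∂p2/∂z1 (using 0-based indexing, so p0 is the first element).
∂p2/∂z1 = -0.01376

p = softmax(z) = [0.1173, 0.8668, 0.01588]
p2 = 0.01588, p1 = 0.8668

∂p2/∂z1 = -p2 × p1 = -0.01588 × 0.8668 = -0.01376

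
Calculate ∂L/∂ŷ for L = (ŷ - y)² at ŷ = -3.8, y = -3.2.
∂L/∂ŷ = -1.2

∂L/∂ŷ = 2(ŷ - y) = 2(-3.8 - -3.2) = 2(-0.6) = -1.2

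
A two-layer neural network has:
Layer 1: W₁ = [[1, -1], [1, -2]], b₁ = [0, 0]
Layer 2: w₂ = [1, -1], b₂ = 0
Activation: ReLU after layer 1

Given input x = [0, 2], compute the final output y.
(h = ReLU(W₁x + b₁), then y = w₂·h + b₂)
y = 0

Layer 1 pre-activation: z₁ = [-2, -4]
After ReLU: h = [0, 0]
Layer 2 output: y = 1×0 + -1×0 + 0 = 0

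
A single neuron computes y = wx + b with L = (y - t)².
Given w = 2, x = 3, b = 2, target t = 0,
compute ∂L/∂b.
∂L/∂b = 16

y = wx + b = (2)(3) + 2 = 8
∂L/∂y = 2(y - t) = 2(8 - 0) = 16
∂y/∂b = 1
∂L/∂b = ∂L/∂y · ∂y/∂b = 16 × 1 = 16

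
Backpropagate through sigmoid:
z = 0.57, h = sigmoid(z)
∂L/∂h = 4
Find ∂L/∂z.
∂L/∂z = 0.923

σ(0.57) = 0.6388
σ'(0.57) = σ(0.57)(1 - σ(0.57)) = 0.6388 × 0.3612 = 0.2307
∂L/∂z = ∂L/∂h · σ'(z) = 4 × 0.2307 = 0.923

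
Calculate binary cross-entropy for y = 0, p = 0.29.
L = 0.3425

L = -0·log(0.29) - 1·log(0.71) = -log(0.71) = 0.3425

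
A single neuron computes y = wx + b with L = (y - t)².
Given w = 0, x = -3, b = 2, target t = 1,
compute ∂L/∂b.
∂L/∂b = 2

y = wx + b = (0)(-3) + 2 = 2
∂L/∂y = 2(y - t) = 2(2 - 1) = 2
∂y/∂b = 1
∂L/∂b = ∂L/∂y · ∂y/∂b = 2 × 1 = 2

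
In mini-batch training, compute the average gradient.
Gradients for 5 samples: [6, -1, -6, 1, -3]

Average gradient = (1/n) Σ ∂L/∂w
Average gradient = -0.6

Average = (1/5)(6 + -1 + -6 + 1 + -3) = -3/5 = -0.6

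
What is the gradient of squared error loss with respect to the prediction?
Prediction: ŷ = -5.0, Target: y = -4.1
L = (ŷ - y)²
∂L/∂ŷ = -1.8

∂L/∂ŷ = 2(ŷ - y) = 2(-5.0 - -4.1) = 2(-0.9) = -1.8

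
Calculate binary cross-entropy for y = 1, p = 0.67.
L = 0.4005

L = -1·log(0.67) - 0·log(0.33) = -log(0.67) = 0.4005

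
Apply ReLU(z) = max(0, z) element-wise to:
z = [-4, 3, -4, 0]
h = [0, 3, 0, 0]

ReLU applied element-wise: max(0,-4)=0, max(0,3)=3, max(0,-4)=0, max(0,0)=0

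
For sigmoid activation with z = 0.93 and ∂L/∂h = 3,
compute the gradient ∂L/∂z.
∂L/∂z = 0.6086

σ(0.93) = 0.7171
σ'(0.93) = σ(0.93)(1 - σ(0.93)) = 0.7171 × 0.2829 = 0.2029
∂L/∂z = ∂L/∂h · σ'(z) = 3 × 0.2029 = 0.6086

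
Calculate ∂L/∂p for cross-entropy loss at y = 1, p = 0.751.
∂L/∂p = -1.332

∂L/∂p = -y/p + (1-y)/(1-p) = -1/0.751 + 0 = -1.332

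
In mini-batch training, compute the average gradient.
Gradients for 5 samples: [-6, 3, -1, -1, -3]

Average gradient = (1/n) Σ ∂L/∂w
Average gradient = -1.6

Average = (1/5)(-6 + 3 + -1 + -1 + -3) = -8/5 = -1.6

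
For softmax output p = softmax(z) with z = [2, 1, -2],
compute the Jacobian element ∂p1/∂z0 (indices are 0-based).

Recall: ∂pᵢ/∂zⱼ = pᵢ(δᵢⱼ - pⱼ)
∂p1/∂z0 = -0.1915

p = softmax(z) = [0.7214, 0.2654, 0.01321]
p1 = 0.2654, p0 = 0.7214

∂p1/∂z0 = -p1 × p0 = -0.2654 × 0.7214 = -0.1915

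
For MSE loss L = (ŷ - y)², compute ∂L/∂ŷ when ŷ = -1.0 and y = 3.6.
∂L/∂ŷ = -9.2

∂L/∂ŷ = 2(ŷ - y) = 2(-1.0 - 3.6) = 2(-4.6) = -9.2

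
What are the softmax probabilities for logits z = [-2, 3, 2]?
p = [0.0049, 0.7275, 0.2676]

exp(z) = [0.1353, 20.09, 7.389]
Sum = 27.61
p = [0.0049, 0.7275, 0.2676]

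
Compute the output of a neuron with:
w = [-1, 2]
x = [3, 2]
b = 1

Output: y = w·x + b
y = 2

y = (-1)(3) + (2)(2) + 1 = 2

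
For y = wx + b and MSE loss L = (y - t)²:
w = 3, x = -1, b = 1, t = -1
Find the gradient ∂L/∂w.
∂L/∂w = 2

y = wx + b = (3)(-1) + 1 = -2
∂L/∂y = 2(y - t) = 2(-2 - -1) = -2
∂y/∂w = x = -1
∂L/∂w = ∂L/∂y · ∂y/∂w = -2 × -1 = 2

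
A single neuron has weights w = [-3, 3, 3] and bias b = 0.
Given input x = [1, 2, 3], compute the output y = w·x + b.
y = 12

y = (-3)(1) + (3)(2) + (3)(3) + 0 = 12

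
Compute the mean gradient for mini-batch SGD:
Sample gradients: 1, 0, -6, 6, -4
Average gradient = -0.6

Average = (1/5)(1 + 0 + -6 + 6 + -4) = -3/5 = -0.6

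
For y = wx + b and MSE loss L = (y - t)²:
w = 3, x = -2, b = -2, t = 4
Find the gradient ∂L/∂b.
∂L/∂b = -24

y = wx + b = (3)(-2) + -2 = -8
∂L/∂y = 2(y - t) = 2(-8 - 4) = -24
∂y/∂b = 1
∂L/∂b = ∂L/∂y · ∂y/∂b = -24 × 1 = -24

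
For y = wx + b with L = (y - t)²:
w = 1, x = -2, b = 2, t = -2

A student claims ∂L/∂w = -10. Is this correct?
Incorrect

y = (1)(-2) + 2 = 0
∂L/∂y = 2(y - t) = 2(0 - -2) = 4
∂y/∂w = x = -2
∂L/∂w = 4 × -2 = -8

Claimed value: -10
Incorrect: The correct gradient is -8.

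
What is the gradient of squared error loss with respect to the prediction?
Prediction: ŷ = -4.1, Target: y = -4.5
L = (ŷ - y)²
∂L/∂ŷ = 0.8

∂L/∂ŷ = 2(ŷ - y) = 2(-4.1 - -4.5) = 2(0.4) = 0.8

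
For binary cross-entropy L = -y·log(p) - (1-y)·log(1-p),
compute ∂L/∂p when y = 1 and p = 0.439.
∂L/∂p = -2.278

∂L/∂p = -y/p + (1-y)/(1-p) = -1/0.439 + 0 = -2.278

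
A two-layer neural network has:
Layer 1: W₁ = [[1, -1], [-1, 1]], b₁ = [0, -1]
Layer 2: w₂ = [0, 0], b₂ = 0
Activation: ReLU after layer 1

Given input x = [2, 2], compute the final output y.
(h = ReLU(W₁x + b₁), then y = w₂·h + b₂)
y = 0

Layer 1 pre-activation: z₁ = [0, -1]
After ReLU: h = [0, 0]
Layer 2 output: y = 0×0 + 0×0 + 0 = 0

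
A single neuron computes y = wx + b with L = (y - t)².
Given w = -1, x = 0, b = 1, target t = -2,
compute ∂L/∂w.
∂L/∂w = 0

y = wx + b = (-1)(0) + 1 = 1
∂L/∂y = 2(y - t) = 2(1 - -2) = 6
∂y/∂w = x = 0
∂L/∂w = ∂L/∂y · ∂y/∂w = 6 × 0 = 0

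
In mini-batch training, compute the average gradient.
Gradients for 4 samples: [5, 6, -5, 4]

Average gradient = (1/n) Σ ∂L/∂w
Average gradient = 2.5

Average = (1/4)(5 + 6 + -5 + 4) = 10/4 = 2.5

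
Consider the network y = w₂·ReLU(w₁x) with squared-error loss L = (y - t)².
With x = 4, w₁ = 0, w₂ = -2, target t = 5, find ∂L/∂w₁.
∂L/∂w₁ = 0

Forward pass:
z = w₁x = 0×4 = 0
h = ReLU(0) = 0
y = w₂h = -2×0 = 0

Backward pass:
∂L/∂y = 2(y - t) = 2(0 - 5) = -10
∂y/∂h = w₂ = -2
∂h/∂z = 0 (ReLU derivative)
∂z/∂w₁ = x = 4

∂L/∂w₁ = -10 × -2 × 0 × 4 = 0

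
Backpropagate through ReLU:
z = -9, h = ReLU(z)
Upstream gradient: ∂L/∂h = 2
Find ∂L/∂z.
∂L/∂z = 0

h = ReLU(-9) = 0
Since z < 0: ∂h/∂z = 0
∂L/∂z = ∂L/∂h · ∂h/∂z = 2 × 0 = 0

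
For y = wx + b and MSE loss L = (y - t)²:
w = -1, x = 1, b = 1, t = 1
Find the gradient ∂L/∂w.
∂L/∂w = -2

y = wx + b = (-1)(1) + 1 = 0
∂L/∂y = 2(y - t) = 2(0 - 1) = -2
∂y/∂w = x = 1
∂L/∂w = ∂L/∂y · ∂y/∂w = -2 × 1 = -2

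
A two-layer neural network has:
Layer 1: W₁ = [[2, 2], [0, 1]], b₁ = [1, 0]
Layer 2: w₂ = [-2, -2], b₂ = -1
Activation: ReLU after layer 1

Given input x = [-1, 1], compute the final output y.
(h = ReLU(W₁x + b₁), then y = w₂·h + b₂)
y = -5

Layer 1 pre-activation: z₁ = [1, 1]
After ReLU: h = [1, 1]
Layer 2 output: y = -2×1 + -2×1 + -1 = -5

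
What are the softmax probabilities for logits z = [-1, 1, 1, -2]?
p = [0.0619, 0.4576, 0.4576, 0.0228]

exp(z) = [0.3679, 2.718, 2.718, 0.1353]
Sum = 5.94
p = [0.0619, 0.4576, 0.4576, 0.0228]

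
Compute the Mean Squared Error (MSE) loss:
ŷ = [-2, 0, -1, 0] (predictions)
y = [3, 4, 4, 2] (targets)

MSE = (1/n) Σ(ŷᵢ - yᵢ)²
MSE = 17.5

MSE = (1/4)((-2-3)² + (0-4)² + (-1-4)² + (0-2)²) = (1/4)(25 + 16 + 25 + 4) = 17.5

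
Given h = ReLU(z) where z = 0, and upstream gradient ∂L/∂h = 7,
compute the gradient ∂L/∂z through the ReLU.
∂L/∂z = 0

h = ReLU(0) = 0
At z = 0: ∂h/∂z = 0 (by convention)
∂L/∂z = ∂L/∂h · ∂h/∂z = 7 × 0 = 0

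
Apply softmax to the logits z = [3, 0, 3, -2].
p = [0.4863, 0.0242, 0.4863, 0.0033]

exp(z) = [20.09, 1, 20.09, 0.1353]
Sum = 41.31
p = [0.4863, 0.0242, 0.4863, 0.0033]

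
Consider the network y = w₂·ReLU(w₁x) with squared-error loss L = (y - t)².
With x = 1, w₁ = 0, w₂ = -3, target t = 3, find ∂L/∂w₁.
∂L/∂w₁ = 0

Forward pass:
z = w₁x = 0×1 = 0
h = ReLU(0) = 0
y = w₂h = -3×0 = 0

Backward pass:
∂L/∂y = 2(y - t) = 2(0 - 3) = -6
∂y/∂h = w₂ = -3
∂h/∂z = 0 (ReLU derivative)
∂z/∂w₁ = x = 1

∂L/∂w₁ = -6 × -3 × 0 × 1 = 0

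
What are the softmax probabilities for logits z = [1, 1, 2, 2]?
p = [0.1345, 0.1345, 0.3655, 0.3655]

exp(z) = [2.718, 2.718, 7.389, 7.389]
Sum = 20.21
p = [0.1345, 0.1345, 0.3655, 0.3655]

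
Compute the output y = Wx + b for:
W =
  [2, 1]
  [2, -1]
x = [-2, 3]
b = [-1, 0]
y = [-2, -7]

Wx = [2×-2 + 1×3, 2×-2 + -1×3]
   = [-1, -7]
y = Wx + b = [-1 + -1, -7 + 0] = [-2, -7]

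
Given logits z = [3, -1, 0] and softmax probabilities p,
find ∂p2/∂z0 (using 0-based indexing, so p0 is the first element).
∂p2/∂z0 = -0.04364

p = softmax(z) = [0.9362, 0.01715, 0.04661]
p2 = 0.04661, p0 = 0.9362

∂p2/∂z0 = -p2 × p0 = -0.04661 × 0.9362 = -0.04364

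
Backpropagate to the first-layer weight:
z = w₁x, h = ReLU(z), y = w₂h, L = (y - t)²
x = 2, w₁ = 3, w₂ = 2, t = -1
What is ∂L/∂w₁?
∂L/∂w₁ = 104

Forward pass:
z = w₁x = 3×2 = 6
h = ReLU(6) = 6
y = w₂h = 2×6 = 12

Backward pass:
∂L/∂y = 2(y - t) = 2(12 - -1) = 26
∂y/∂h = w₂ = 2
∂h/∂z = 1 (ReLU derivative)
∂z/∂w₁ = x = 2

∂L/∂w₁ = 26 × 2 × 1 × 2 = 104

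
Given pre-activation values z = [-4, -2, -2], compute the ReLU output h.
h = [0, 0, 0]

ReLU applied element-wise: max(0,-4)=0, max(0,-2)=0, max(0,-2)=0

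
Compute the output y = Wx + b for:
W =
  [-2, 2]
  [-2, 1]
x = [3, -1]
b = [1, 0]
y = [-7, -7]

Wx = [-2×3 + 2×-1, -2×3 + 1×-1]
   = [-8, -7]
y = Wx + b = [-8 + 1, -7 + 0] = [-7, -7]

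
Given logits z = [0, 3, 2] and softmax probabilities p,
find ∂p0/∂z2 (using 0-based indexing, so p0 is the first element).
∂p0/∂z2 = -0.009113

p = softmax(z) = [0.03512, 0.7054, 0.2595]
p0 = 0.03512, p2 = 0.2595

∂p0/∂z2 = -p0 × p2 = -0.03512 × 0.2595 = -0.009113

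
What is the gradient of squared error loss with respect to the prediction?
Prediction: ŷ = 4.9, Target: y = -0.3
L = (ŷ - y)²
∂L/∂ŷ = 10.4

∂L/∂ŷ = 2(ŷ - y) = 2(4.9 - -0.3) = 2(5.2) = 10.4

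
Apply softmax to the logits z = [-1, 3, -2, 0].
p = [0.017, 0.9304, 0.0063, 0.0463]

exp(z) = [0.3679, 20.09, 0.1353, 1]
Sum = 21.59
p = [0.017, 0.9304, 0.0063, 0.0463]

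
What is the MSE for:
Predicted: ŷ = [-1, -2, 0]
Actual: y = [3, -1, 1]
MSE = 6

MSE = (1/3)((-1-3)² + (-2--1)² + (0-1)²) = (1/3)(16 + 1 + 1) = 6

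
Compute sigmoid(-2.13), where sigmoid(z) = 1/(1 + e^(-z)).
0.1062

sigmoid(-2.13) = 1/(1 + e^(2.13)) = 1/(1 + 8.415) = 0.1062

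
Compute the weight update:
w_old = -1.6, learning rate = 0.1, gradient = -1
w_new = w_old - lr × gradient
w_new = -1.5

w_new = w - η·∂L/∂w = -1.6 - 0.1×(-1) = -1.6 - (-0.1) = -1.5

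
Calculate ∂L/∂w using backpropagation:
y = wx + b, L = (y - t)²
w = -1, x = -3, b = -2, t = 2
∂L/∂w = 6

y = wx + b = (-1)(-3) + -2 = 1
∂L/∂y = 2(y - t) = 2(1 - 2) = -2
∂y/∂w = x = -3
∂L/∂w = ∂L/∂y · ∂y/∂w = -2 × -3 = 6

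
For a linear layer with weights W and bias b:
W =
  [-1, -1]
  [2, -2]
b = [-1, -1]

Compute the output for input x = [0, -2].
y = [1, 3]

Wx = [-1×0 + -1×-2, 2×0 + -2×-2]
   = [2, 4]
y = Wx + b = [2 + -1, 4 + -1] = [1, 3]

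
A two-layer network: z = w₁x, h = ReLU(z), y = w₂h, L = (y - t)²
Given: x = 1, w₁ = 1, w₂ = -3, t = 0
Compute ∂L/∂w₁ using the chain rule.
∂L/∂w₁ = 18

Forward pass:
z = w₁x = 1×1 = 1
h = ReLU(1) = 1
y = w₂h = -3×1 = -3

Backward pass:
∂L/∂y = 2(y - t) = 2(-3 - 0) = -6
∂y/∂h = w₂ = -3
∂h/∂z = 1 (ReLU derivative)
∂z/∂w₁ = x = 1

∂L/∂w₁ = -6 × -3 × 1 × 1 = 18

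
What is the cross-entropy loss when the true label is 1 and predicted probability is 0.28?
L = 1.273

L = -1·log(0.28) - 0·log(0.72) = -log(0.28) = 1.273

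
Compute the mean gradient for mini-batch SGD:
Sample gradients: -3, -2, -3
Average gradient = -2.667

Average = (1/3)(-3 + -2 + -3) = -8/3 = -2.667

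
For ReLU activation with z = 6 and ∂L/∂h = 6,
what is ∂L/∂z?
∂L/∂z = 6

h = ReLU(6) = 6
Since z > 0: ∂h/∂z = 1
∂L/∂z = ∂L/∂h · ∂h/∂z = 6 × 1 = 6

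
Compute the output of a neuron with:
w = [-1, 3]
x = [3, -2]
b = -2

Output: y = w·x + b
y = -11

y = (-1)(3) + (3)(-2) + -2 = -11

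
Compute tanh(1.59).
0.9201

tanh(1.59) = (e^(1.59) - e^(-1.59))/(e^(1.59) + e^(-1.59)) = 0.9201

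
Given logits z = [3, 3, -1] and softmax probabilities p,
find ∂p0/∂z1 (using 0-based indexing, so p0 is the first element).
∂p0/∂z1 = -0.2455

p = softmax(z) = [0.4955, 0.4955, 0.009075]
p0 = 0.4955, p1 = 0.4955

∂p0/∂z1 = -p0 × p1 = -0.4955 × 0.4955 = -0.2455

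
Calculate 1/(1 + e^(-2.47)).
0.922

sigmoid(2.47) = 1/(1 + e^(-2.47)) = 1/(1 + 0.08458) = 0.922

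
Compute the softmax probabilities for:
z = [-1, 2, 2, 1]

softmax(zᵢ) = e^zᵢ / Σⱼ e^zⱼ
p = [0.0206, 0.4136, 0.4136, 0.1522]

exp(z) = [0.3679, 7.389, 7.389, 2.718]
Sum = 17.86
p = [0.0206, 0.4136, 0.4136, 0.1522]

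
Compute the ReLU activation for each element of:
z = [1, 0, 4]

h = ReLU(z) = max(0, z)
h = [1, 0, 4]

ReLU applied element-wise: max(0,1)=1, max(0,0)=0, max(0,4)=4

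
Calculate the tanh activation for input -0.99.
-0.7574

tanh(-0.99) = (e^(-0.99) - e^(0.99))/(e^(-0.99) + e^(0.99)) = -0.7574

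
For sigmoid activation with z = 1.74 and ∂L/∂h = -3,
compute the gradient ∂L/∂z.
∂L/∂z = -0.3811

σ(1.74) = 0.8507
σ'(1.74) = σ(1.74)(1 - σ(1.74)) = 0.8507 × 0.1493 = 0.127
∂L/∂z = ∂L/∂h · σ'(z) = -3 × 0.127 = -0.3811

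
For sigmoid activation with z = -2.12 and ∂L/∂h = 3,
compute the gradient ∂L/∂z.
∂L/∂z = 0.287

σ(-2.12) = 0.1072
σ'(-2.12) = σ(-2.12)(1 - σ(-2.12)) = 0.1072 × 0.8928 = 0.09568
∂L/∂z = ∂L/∂h · σ'(z) = 3 × 0.09568 = 0.287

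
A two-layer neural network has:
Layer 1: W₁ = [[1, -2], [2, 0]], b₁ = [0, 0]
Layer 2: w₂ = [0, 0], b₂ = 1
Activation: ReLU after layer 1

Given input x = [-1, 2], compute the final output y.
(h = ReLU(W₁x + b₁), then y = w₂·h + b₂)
y = 1

Layer 1 pre-activation: z₁ = [-5, -2]
After ReLU: h = [0, 0]
Layer 2 output: y = 0×0 + 0×0 + 1 = 1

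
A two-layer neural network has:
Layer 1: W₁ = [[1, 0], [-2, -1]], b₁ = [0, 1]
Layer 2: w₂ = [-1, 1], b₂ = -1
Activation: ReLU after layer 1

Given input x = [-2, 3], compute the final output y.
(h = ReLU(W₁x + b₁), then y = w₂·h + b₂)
y = 1

Layer 1 pre-activation: z₁ = [-2, 2]
After ReLU: h = [0, 2]
Layer 2 output: y = -1×0 + 1×2 + -1 = 1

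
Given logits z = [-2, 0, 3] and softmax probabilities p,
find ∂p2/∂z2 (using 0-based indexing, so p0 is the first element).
∂p2/∂z2 = 0.05064

p = softmax(z) = [0.006377, 0.04712, 0.9465]
p2 = 0.9465

∂p2/∂z2 = p2(1 - p2) = 0.9465 × (1 - 0.9465) = 0.05064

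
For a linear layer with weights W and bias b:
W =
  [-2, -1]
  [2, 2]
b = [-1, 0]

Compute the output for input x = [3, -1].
y = [-6, 4]

Wx = [-2×3 + -1×-1, 2×3 + 2×-1]
   = [-5, 4]
y = Wx + b = [-5 + -1, 4 + 0] = [-6, 4]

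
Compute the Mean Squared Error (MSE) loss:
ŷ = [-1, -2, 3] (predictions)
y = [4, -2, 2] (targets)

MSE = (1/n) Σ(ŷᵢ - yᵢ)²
MSE = 8.667

MSE = (1/3)((-1-4)² + (-2--2)² + (3-2)²) = (1/3)(25 + 0 + 1) = 8.667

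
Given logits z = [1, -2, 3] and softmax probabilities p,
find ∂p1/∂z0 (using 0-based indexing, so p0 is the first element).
∂p1/∂z0 = -0.0006991

p = softmax(z) = [0.1185, 0.0059, 0.8756]
p1 = 0.0059, p0 = 0.1185

∂p1/∂z0 = -p1 × p0 = -0.0059 × 0.1185 = -0.0006991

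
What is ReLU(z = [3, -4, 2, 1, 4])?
h = [3, 0, 2, 1, 4]

ReLU applied element-wise: max(0,3)=3, max(0,-4)=0, max(0,2)=2, max(0,1)=1, max(0,4)=4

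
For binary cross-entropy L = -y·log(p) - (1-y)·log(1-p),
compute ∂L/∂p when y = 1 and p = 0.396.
∂L/∂p = -2.525

∂L/∂p = -y/p + (1-y)/(1-p) = -1/0.396 + 0 = -2.525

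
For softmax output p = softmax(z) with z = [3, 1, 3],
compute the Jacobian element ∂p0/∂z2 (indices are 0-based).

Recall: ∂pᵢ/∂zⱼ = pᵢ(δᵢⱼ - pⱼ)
∂p0/∂z2 = -0.2193

p = softmax(z) = [0.4683, 0.06338, 0.4683]
p0 = 0.4683, p2 = 0.4683

∂p0/∂z2 = -p0 × p2 = -0.4683 × 0.4683 = -0.2193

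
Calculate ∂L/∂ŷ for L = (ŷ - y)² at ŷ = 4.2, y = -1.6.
∂L/∂ŷ = 11.6

∂L/∂ŷ = 2(ŷ - y) = 2(4.2 - -1.6) = 2(5.8) = 11.6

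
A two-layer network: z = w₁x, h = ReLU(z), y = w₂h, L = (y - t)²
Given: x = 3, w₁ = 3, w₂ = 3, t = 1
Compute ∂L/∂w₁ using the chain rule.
∂L/∂w₁ = 468

Forward pass:
z = w₁x = 3×3 = 9
h = ReLU(9) = 9
y = w₂h = 3×9 = 27

Backward pass:
∂L/∂y = 2(y - t) = 2(27 - 1) = 52
∂y/∂h = w₂ = 3
∂h/∂z = 1 (ReLU derivative)
∂z/∂w₁ = x = 3

∂L/∂w₁ = 52 × 3 × 1 × 3 = 468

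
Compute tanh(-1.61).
-0.9232

tanh(-1.61) = (e^(-1.61) - e^(1.61))/(e^(-1.61) + e^(1.61)) = -0.9232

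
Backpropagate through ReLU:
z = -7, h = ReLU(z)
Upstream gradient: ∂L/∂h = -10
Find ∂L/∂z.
∂L/∂z = 0

h = ReLU(-7) = 0
Since z < 0: ∂h/∂z = 0
∂L/∂z = ∂L/∂h · ∂h/∂z = -10 × 0 = 0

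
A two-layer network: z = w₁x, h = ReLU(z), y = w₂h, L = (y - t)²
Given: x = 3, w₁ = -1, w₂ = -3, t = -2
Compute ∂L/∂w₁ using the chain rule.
∂L/∂w₁ = 0

Forward pass:
z = w₁x = -1×3 = -3
h = ReLU(-3) = 0
y = w₂h = -3×0 = 0

Backward pass:
∂L/∂y = 2(y - t) = 2(0 - -2) = 4
∂y/∂h = w₂ = -3
∂h/∂z = 0 (ReLU derivative)
∂z/∂w₁ = x = 3

∂L/∂w₁ = 4 × -3 × 0 × 3 = 0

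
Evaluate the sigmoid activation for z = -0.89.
0.2911

sigmoid(-0.89) = 1/(1 + e^(0.89)) = 1/(1 + 2.435) = 0.2911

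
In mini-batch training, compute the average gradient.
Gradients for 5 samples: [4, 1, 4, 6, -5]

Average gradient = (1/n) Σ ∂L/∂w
Average gradient = 2

Average = (1/5)(4 + 1 + 4 + 6 + -5) = 10/5 = 2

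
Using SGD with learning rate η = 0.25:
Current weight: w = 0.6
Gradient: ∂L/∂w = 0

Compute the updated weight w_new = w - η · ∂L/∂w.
w_new = 0.6

w_new = w - η·∂L/∂w = 0.6 - 0.25×(0) = 0.6 - (0) = 0.6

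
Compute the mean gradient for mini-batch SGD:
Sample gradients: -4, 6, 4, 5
Average gradient = 2.75

Average = (1/4)(-4 + 6 + 4 + 5) = 11/4 = 2.75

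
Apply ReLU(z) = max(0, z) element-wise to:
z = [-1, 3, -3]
h = [0, 3, 0]

ReLU applied element-wise: max(0,-1)=0, max(0,3)=3, max(0,-3)=0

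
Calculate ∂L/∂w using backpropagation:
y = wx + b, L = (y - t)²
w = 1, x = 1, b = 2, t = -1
∂L/∂w = 8

y = wx + b = (1)(1) + 2 = 3
∂L/∂y = 2(y - t) = 2(3 - -1) = 8
∂y/∂w = x = 1
∂L/∂w = ∂L/∂y · ∂y/∂w = 8 × 1 = 8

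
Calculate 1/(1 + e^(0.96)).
0.2769

sigmoid(-0.96) = 1/(1 + e^(0.96)) = 1/(1 + 2.612) = 0.2769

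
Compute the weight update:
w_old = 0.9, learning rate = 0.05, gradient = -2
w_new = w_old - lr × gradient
w_new = 1

w_new = w - η·∂L/∂w = 0.9 - 0.05×(-2) = 0.9 - (-0.1) = 1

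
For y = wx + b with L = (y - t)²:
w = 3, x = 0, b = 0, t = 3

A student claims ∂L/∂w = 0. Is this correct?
Correct

y = (3)(0) + 0 = 0
∂L/∂y = 2(y - t) = 2(0 - 3) = -6
∂y/∂w = x = 0
∂L/∂w = -6 × 0 = 0

Claimed value: 0
Correct: The correct gradient is 0.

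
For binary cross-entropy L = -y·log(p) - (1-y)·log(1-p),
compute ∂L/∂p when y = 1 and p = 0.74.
∂L/∂p = -1.351

∂L/∂p = -y/p + (1-y)/(1-p) = -1/0.74 + 0 = -1.351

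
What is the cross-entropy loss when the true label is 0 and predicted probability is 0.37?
L = 0.462

L = -0·log(0.37) - 1·log(0.63) = -log(0.63) = 0.462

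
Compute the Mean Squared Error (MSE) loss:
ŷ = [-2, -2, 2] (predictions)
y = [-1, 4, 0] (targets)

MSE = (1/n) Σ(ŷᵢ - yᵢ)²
MSE = 13.67

MSE = (1/3)((-2--1)² + (-2-4)² + (2-0)²) = (1/3)(1 + 36 + 4) = 13.67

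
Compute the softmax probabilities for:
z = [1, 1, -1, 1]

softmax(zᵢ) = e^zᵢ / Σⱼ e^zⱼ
p = [0.3189, 0.3189, 0.0432, 0.3189]

exp(z) = [2.718, 2.718, 0.3679, 2.718]
Sum = 8.523
p = [0.3189, 0.3189, 0.0432, 0.3189]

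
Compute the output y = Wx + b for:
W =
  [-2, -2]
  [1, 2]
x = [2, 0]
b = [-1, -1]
y = [-5, 1]

Wx = [-2×2 + -2×0, 1×2 + 2×0]
   = [-4, 2]
y = Wx + b = [-4 + -1, 2 + -1] = [-5, 1]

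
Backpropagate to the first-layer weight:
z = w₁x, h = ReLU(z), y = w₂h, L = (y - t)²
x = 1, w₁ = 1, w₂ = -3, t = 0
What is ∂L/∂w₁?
∂L/∂w₁ = 18

Forward pass:
z = w₁x = 1×1 = 1
h = ReLU(1) = 1
y = w₂h = -3×1 = -3

Backward pass:
∂L/∂y = 2(y - t) = 2(-3 - 0) = -6
∂y/∂h = w₂ = -3
∂h/∂z = 1 (ReLU derivative)
∂z/∂w₁ = x = 1

∂L/∂w₁ = -6 × -3 × 1 × 1 = 18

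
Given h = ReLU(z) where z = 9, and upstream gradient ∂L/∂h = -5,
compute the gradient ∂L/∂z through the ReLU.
∂L/∂z = -5

h = ReLU(9) = 9
Since z > 0: ∂h/∂z = 1
∂L/∂z = ∂L/∂h · ∂h/∂z = -5 × 1 = -5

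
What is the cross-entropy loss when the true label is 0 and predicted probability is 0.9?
L = 2.303

L = -0·log(0.9) - 1·log(0.1) = -log(0.1) = 2.303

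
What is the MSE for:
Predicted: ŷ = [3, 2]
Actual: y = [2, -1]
MSE = 5

MSE = (1/2)((3-2)² + (2--1)²) = (1/2)(1 + 9) = 5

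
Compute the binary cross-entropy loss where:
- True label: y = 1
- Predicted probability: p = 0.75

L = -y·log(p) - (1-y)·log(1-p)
L = 0.2877

L = -1·log(0.75) - 0·log(0.25) = -log(0.75) = 0.2877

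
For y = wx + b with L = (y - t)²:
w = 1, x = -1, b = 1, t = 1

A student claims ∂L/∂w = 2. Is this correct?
Correct

y = (1)(-1) + 1 = 0
∂L/∂y = 2(y - t) = 2(0 - 1) = -2
∂y/∂w = x = -1
∂L/∂w = -2 × -1 = 2

Claimed value: 2
Correct: The correct gradient is 2.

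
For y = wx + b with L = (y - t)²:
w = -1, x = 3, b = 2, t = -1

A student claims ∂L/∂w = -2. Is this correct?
Incorrect

y = (-1)(3) + 2 = -1
∂L/∂y = 2(y - t) = 2(-1 - -1) = 0
∂y/∂w = x = 3
∂L/∂w = 0 × 3 = 0

Claimed value: -2
Incorrect: The correct gradient is 0.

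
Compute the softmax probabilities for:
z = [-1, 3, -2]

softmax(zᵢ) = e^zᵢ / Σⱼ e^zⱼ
p = [0.0179, 0.9756, 0.0066]

exp(z) = [0.3679, 20.09, 0.1353]
Sum = 20.59
p = [0.0179, 0.9756, 0.0066]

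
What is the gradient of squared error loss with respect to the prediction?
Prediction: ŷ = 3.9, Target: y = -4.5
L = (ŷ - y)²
∂L/∂ŷ = 16.8

∂L/∂ŷ = 2(ŷ - y) = 2(3.9 - -4.5) = 2(8.4) = 16.8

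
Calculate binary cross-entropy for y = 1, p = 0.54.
L = 0.6162

L = -1·log(0.54) - 0·log(0.46) = -log(0.54) = 0.6162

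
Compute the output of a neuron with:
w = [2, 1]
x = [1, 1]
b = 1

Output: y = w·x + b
y = 4

y = (2)(1) + (1)(1) + 1 = 4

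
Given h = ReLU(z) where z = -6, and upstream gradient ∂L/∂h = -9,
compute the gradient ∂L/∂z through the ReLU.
∂L/∂z = 0

h = ReLU(-6) = 0
Since z < 0: ∂h/∂z = 0
∂L/∂z = ∂L/∂h · ∂h/∂z = -9 × 0 = 0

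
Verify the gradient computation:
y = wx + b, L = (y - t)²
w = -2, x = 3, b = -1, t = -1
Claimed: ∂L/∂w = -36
Correct

y = (-2)(3) + -1 = -7
∂L/∂y = 2(y - t) = 2(-7 - -1) = -12
∂y/∂w = x = 3
∂L/∂w = -12 × 3 = -36

Claimed value: -36
Correct: The correct gradient is -36.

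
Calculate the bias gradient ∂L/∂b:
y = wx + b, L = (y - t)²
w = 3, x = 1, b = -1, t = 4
∂L/∂b = -4

y = wx + b = (3)(1) + -1 = 2
∂L/∂y = 2(y - t) = 2(2 - 4) = -4
∂y/∂b = 1
∂L/∂b = ∂L/∂y · ∂y/∂b = -4 × 1 = -4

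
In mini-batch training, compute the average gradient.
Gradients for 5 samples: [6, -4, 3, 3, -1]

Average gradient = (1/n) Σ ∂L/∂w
Average gradient = 1.4

Average = (1/5)(6 + -4 + 3 + 3 + -1) = 7/5 = 1.4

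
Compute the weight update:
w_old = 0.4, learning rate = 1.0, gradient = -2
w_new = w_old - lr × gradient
w_new = 2.4

w_new = w - η·∂L/∂w = 0.4 - 1.0×(-2) = 0.4 - (-2) = 2.4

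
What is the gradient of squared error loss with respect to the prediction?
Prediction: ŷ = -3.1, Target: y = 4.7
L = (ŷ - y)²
∂L/∂ŷ = -15.6

∂L/∂ŷ = 2(ŷ - y) = 2(-3.1 - 4.7) = 2(-7.8) = -15.6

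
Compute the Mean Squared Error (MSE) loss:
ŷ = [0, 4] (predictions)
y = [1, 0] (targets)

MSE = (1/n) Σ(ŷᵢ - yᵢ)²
MSE = 8.5

MSE = (1/2)((0-1)² + (4-0)²) = (1/2)(1 + 16) = 8.5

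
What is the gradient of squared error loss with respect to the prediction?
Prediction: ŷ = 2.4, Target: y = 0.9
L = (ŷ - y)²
∂L/∂ŷ = 3.0

∂L/∂ŷ = 2(ŷ - y) = 2(2.4 - 0.9) = 2(1.5) = 3.0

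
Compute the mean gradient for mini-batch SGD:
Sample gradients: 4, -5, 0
Average gradient = -0.3333

Average = (1/3)(4 + -5 + 0) = -1/3 = -0.3333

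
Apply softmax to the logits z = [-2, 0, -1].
p = [0.09, 0.6652, 0.2447]

exp(z) = [0.1353, 1, 0.3679]
Sum = 1.503
p = [0.09, 0.6652, 0.2447]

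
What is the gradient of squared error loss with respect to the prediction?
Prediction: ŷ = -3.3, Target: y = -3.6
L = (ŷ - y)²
∂L/∂ŷ = 0.6

∂L/∂ŷ = 2(ŷ - y) = 2(-3.3 - -3.6) = 2(0.3) = 0.6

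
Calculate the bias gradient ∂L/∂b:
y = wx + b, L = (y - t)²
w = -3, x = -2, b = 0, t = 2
∂L/∂b = 8

y = wx + b = (-3)(-2) + 0 = 6
∂L/∂y = 2(y - t) = 2(6 - 2) = 8
∂y/∂b = 1
∂L/∂b = ∂L/∂y · ∂y/∂b = 8 × 1 = 8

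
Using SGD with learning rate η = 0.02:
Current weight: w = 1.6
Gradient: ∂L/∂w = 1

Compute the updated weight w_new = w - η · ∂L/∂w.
w_new = 1.58

w_new = w - η·∂L/∂w = 1.6 - 0.02×(1) = 1.6 - (0.02) = 1.58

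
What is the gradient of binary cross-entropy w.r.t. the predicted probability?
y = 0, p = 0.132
∂L/∂p = 1.152

∂L/∂p = -y/p + (1-y)/(1-p) = 0 + 1/0.868 = 1.152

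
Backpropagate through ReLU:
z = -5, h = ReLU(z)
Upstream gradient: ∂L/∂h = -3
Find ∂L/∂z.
∂L/∂z = 0

h = ReLU(-5) = 0
Since z < 0: ∂h/∂z = 0
∂L/∂z = ∂L/∂h · ∂h/∂z = -3 × 0 = 0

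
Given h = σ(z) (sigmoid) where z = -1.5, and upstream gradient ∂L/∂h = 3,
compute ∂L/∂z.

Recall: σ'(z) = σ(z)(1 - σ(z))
∂L/∂z = 0.4474

σ(-1.5) = 0.1824
σ'(-1.5) = σ(-1.5)(1 - σ(-1.5)) = 0.1824 × 0.8176 = 0.1491
∂L/∂z = ∂L/∂h · σ'(z) = 3 × 0.1491 = 0.4474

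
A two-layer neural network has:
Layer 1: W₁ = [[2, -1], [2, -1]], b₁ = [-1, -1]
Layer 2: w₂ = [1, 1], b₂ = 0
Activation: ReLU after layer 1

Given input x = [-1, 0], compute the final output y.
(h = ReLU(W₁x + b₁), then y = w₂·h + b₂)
y = 0

Layer 1 pre-activation: z₁ = [-3, -3]
After ReLU: h = [0, 0]
Layer 2 output: y = 1×0 + 1×0 + 0 = 0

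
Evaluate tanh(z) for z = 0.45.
0.4219

tanh(0.45) = (e^(0.45) - e^(-0.45))/(e^(0.45) + e^(-0.45)) = 0.4219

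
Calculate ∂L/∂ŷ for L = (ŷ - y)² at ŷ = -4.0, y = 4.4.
∂L/∂ŷ = -16.8

∂L/∂ŷ = 2(ŷ - y) = 2(-4.0 - 4.4) = 2(-8.4) = -16.8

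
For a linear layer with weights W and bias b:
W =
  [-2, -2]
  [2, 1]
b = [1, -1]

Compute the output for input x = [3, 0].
y = [-5, 5]

Wx = [-2×3 + -2×0, 2×3 + 1×0]
   = [-6, 6]
y = Wx + b = [-6 + 1, 6 + -1] = [-5, 5]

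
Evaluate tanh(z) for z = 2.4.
0.9837

tanh(2.4) = (e^(2.4) - e^(-2.4))/(e^(2.4) + e^(-2.4)) = 0.9837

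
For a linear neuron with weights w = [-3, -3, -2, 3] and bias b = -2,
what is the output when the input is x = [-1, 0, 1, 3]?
y = 8

y = (-3)(-1) + (-3)(0) + (-2)(1) + (3)(3) + -2 = 8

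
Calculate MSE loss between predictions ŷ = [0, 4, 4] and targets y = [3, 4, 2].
MSE = 4.333

MSE = (1/3)((0-3)² + (4-4)² + (4-2)²) = (1/3)(9 + 0 + 4) = 4.333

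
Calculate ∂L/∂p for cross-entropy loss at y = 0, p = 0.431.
∂L/∂p = 1.757

∂L/∂p = -y/p + (1-y)/(1-p) = 0 + 1/0.569 = 1.757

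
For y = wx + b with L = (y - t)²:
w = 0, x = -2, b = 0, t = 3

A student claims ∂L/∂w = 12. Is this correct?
Correct

y = (0)(-2) + 0 = 0
∂L/∂y = 2(y - t) = 2(0 - 3) = -6
∂y/∂w = x = -2
∂L/∂w = -6 × -2 = 12

Claimed value: 12
Correct: The correct gradient is 12.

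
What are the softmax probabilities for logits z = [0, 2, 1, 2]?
p = [0.0541, 0.3995, 0.147, 0.3995]

exp(z) = [1, 7.389, 2.718, 7.389]
Sum = 18.5
p = [0.0541, 0.3995, 0.147, 0.3995]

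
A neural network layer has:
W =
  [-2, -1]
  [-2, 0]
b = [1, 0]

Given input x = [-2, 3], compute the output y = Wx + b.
y = [2, 4]

Wx = [-2×-2 + -1×3, -2×-2 + 0×3]
   = [1, 4]
y = Wx + b = [1 + 1, 4 + 0] = [2, 4]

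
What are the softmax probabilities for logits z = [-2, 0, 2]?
p = [0.0159, 0.1173, 0.8668]

exp(z) = [0.1353, 1, 7.389]
Sum = 8.524
p = [0.0159, 0.1173, 0.8668]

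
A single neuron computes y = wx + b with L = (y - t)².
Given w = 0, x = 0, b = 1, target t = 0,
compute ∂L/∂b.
∂L/∂b = 2

y = wx + b = (0)(0) + 1 = 1
∂L/∂y = 2(y - t) = 2(1 - 0) = 2
∂y/∂b = 1
∂L/∂b = ∂L/∂y · ∂y/∂b = 2 × 1 = 2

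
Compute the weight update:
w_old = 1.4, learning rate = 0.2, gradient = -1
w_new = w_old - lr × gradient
w_new = 1.6

w_new = w - η·∂L/∂w = 1.4 - 0.2×(-1) = 1.4 - (-0.2) = 1.6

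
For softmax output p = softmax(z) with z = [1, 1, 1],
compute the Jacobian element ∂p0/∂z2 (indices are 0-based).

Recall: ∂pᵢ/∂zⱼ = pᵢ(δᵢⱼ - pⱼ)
∂p0/∂z2 = -0.1111

p = softmax(z) = [0.3333, 0.3333, 0.3333]
p0 = 0.3333, p2 = 0.3333

∂p0/∂z2 = -p0 × p2 = -0.3333 × 0.3333 = -0.1111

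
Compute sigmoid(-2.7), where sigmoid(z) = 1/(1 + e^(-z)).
0.06297

sigmoid(-2.7) = 1/(1 + e^(2.7)) = 1/(1 + 14.88) = 0.06297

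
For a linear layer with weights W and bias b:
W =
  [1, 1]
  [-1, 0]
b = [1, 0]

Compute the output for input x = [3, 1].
y = [5, -3]

Wx = [1×3 + 1×1, -1×3 + 0×1]
   = [4, -3]
y = Wx + b = [4 + 1, -3 + 0] = [5, -3]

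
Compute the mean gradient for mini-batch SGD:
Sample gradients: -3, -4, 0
Average gradient = -2.333

Average = (1/3)(-3 + -4 + 0) = -7/3 = -2.333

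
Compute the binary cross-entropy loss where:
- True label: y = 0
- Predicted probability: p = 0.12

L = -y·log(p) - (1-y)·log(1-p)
L = 0.1278

L = -0·log(0.12) - 1·log(0.88) = -log(0.88) = 0.1278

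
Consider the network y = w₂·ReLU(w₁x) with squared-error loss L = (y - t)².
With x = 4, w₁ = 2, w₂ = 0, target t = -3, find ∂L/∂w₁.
∂L/∂w₁ = 0

Forward pass:
z = w₁x = 2×4 = 8
h = ReLU(8) = 8
y = w₂h = 0×8 = 0

Backward pass:
∂L/∂y = 2(y - t) = 2(0 - -3) = 6
∂y/∂h = w₂ = 0
∂h/∂z = 1 (ReLU derivative)
∂z/∂w₁ = x = 4

∂L/∂w₁ = 6 × 0 × 1 × 4 = 0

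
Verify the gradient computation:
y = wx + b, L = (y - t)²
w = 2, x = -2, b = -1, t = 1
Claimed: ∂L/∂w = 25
Incorrect

y = (2)(-2) + -1 = -5
∂L/∂y = 2(y - t) = 2(-5 - 1) = -12
∂y/∂w = x = -2
∂L/∂w = -12 × -2 = 24

Claimed value: 25
Incorrect: The correct gradient is 24.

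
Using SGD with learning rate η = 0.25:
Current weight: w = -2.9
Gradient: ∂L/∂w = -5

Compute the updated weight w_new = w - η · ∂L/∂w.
w_new = -1.65

w_new = w - η·∂L/∂w = -2.9 - 0.25×(-5) = -2.9 - (-1.25) = -1.65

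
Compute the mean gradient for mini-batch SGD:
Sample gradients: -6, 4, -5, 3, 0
Average gradient = -0.8

Average = (1/5)(-6 + 4 + -5 + 3 + 0) = -4/5 = -0.8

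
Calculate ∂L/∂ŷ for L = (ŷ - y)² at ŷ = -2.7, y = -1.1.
∂L/∂ŷ = -3.2

∂L/∂ŷ = 2(ŷ - y) = 2(-2.7 - -1.1) = 2(-1.6) = -3.2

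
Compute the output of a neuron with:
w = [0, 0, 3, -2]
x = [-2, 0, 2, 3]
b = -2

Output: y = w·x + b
y = -2

y = (0)(-2) + (0)(0) + (3)(2) + (-2)(3) + -2 = -2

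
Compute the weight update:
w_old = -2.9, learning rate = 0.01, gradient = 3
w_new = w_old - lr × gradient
w_new = -2.93

w_new = w - η·∂L/∂w = -2.9 - 0.01×(3) = -2.9 - (0.03) = -2.93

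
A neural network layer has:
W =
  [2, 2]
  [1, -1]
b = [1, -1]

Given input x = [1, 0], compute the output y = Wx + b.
y = [3, 0]

Wx = [2×1 + 2×0, 1×1 + -1×0]
   = [2, 1]
y = Wx + b = [2 + 1, 1 + -1] = [3, 0]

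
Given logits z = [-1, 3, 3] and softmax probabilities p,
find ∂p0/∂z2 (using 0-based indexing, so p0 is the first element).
∂p0/∂z2 = -0.004496

p = softmax(z) = [0.009075, 0.4955, 0.4955]
p0 = 0.009075, p2 = 0.4955

∂p0/∂z2 = -p0 × p2 = -0.009075 × 0.4955 = -0.004496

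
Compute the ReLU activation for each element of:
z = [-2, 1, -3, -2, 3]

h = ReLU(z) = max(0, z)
h = [0, 1, 0, 0, 3]

ReLU applied element-wise: max(0,-2)=0, max(0,1)=1, max(0,-3)=0, max(0,-2)=0, max(0,3)=3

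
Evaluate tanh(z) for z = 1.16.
0.821

tanh(1.16) = (e^(1.16) - e^(-1.16))/(e^(1.16) + e^(-1.16)) = 0.821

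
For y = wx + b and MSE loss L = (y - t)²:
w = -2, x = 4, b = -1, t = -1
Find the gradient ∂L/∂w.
∂L/∂w = -64

y = wx + b = (-2)(4) + -1 = -9
∂L/∂y = 2(y - t) = 2(-9 - -1) = -16
∂y/∂w = x = 4
∂L/∂w = ∂L/∂y · ∂y/∂w = -16 × 4 = -64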